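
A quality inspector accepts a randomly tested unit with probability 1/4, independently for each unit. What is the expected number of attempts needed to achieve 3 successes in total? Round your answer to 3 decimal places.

12.000

By linearity (sum of 3 independent geometric waits), E[trials] = 3/p = 3/(1/4) = 12.
≈ 12.000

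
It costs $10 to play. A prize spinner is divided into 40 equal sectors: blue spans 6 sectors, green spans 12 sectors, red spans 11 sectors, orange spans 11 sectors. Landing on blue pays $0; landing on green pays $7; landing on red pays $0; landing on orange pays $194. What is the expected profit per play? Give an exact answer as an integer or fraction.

909/20 dollars

E[payout] = (6/40)·0 + (12/40)·7 + (11/40)·0 + (11/40)·194 = 1109/20
Expected profit = 1109/20 − 10 = 909/20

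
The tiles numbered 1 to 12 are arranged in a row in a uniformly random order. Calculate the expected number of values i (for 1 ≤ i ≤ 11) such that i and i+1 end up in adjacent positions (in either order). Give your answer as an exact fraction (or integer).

For each i ∈ {1,…,11}, let Xᵢ = 1 if i and i+1 are adjacent. P(Xᵢ=1) = 2·(12−1)!/12! = 2/12.
By linearity, E[ΣXᵢ] = (11)·(2/12) = 11/6.

11/6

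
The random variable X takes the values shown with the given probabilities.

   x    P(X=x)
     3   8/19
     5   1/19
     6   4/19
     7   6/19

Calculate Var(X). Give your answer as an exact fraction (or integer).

E[X] = (8/19)·3 + (1/19)·5 + (4/19)·6 + (6/19)·7 = 5
E[X²] = (8/19)·9 + (1/19)·25 + (4/19)·36 + (6/19)·49 = 535/19
Var(X) = 535/19 − (5)² = 60/19

60/19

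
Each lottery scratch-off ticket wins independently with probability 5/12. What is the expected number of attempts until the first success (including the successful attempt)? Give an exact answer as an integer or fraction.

12/5

For a geometric distribution, E[trials] = 1/p = 1/(5/12) = 12/5.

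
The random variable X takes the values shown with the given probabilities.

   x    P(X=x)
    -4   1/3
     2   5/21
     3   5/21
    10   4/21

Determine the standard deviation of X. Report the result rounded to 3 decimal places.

E[X] = 37/21, E[X²] = 577/21
Var(X) = E[X²] − (E[X])² = 577/21 − 1369/441 = 10748/441
SD(X) = √(10748/441) ≈ 4.937

4.937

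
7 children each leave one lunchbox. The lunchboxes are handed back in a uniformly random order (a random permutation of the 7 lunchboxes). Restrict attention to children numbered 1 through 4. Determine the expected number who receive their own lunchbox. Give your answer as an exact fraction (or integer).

4/7

Let Xᵢ = 1 if person i gets their own lunchbox. For each i, P(Xᵢ=1) = 1/7.
By linearity of expectation, E[X₁+…+X_4] = 4·(1/7) = 4/7.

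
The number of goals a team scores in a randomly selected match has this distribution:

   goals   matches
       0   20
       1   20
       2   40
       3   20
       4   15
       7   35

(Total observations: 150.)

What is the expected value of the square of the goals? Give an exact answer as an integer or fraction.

463/30

Total = 150, so P(goals=0) = 20/150, etc.
E[X²] = (2/15)·0 + (2/15)·1 + (4/15)·4 + (2/15)·9 + (1/10)·16 + (7/30)·49
     = 463/30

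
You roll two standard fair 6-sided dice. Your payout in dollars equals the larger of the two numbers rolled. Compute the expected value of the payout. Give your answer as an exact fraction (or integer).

Distribution of the larger of the two numbers rolled: 1 w.p. 1/36, 2 w.p. 1/12, 3 w.p. 5/36, 4 w.p. 7/36, 5 w.p. 1/4, 6 w.p. 11/36
E[payout] = (1/36)·1 + (1/12)·2 + (5/36)·3 + (7/36)·4 + (1/4)·5 + (11/36)·6 = 161/36

161/36 dollars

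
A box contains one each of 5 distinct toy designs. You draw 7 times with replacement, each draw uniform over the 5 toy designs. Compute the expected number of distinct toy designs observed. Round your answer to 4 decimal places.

3.9514

Let Xⱼ=1 if type j appears at least once. P(Xⱼ=1) = 1 − ((5−1)/5)^7 = 61741/78125.
E[#distinct] = 5·61741/78125 = 61741/15625.
≈ 3.9514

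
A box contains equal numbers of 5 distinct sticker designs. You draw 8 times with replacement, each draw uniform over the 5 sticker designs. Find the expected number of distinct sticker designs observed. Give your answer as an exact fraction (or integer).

325089/78125

Let Xⱼ=1 if type j appears at least once. P(Xⱼ=1) = 1 − ((5−1)/5)^8 = 325089/390625.
E[#distinct] = 5·325089/390625 = 325089/78125.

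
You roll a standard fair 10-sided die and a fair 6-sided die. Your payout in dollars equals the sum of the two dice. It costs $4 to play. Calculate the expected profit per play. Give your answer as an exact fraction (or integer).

$5

Distribution of the sum of the two dice: 2 w.p. 1/60, 3 w.p. 1/30, 4 w.p. 1/20, 5 w.p. 1/15, 6 w.p. 1/12, 7 w.p. 1/10, …
E[payout] = (1/60)·2 + (1/30)·3 + (1/20)·4 + (1/15)·5 + (1/12)·6 + (1/10)·7 + (1/10)·8 + (1/10)·9 + (1/10)·10 + (1/10)·11 + (1/12)·12 + (1/15)·13 + (1/20)·14 + (1/30)·15 + (1/60)·16 = 9
Expected profit = 9 − 4 = 5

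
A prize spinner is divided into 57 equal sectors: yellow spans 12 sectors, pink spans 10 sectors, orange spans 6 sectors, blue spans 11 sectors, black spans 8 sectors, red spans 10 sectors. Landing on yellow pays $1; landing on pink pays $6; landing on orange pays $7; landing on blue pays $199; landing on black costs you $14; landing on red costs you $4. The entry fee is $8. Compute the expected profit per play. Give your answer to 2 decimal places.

E[payout] = (12/57)·1 + (10/57)·6 + (6/57)·7 + (11/57)·199 + (8/57)·(-14) + (10/57)·(-4) = 717/19
Expected profit = 717/19 − 8 = 565/19 ≈ $29.74

$29.74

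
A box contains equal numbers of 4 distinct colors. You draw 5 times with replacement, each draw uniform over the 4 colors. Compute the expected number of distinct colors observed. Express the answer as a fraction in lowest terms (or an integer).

781/256

Let Xⱼ=1 if type j appears at least once. P(Xⱼ=1) = 1 − ((4−1)/4)^5 = 781/1024.
E[#distinct] = 4·781/1024 = 781/256.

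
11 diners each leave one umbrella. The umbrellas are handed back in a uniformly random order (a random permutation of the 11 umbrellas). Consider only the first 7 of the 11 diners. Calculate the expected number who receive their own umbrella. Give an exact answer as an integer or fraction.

Let Xᵢ = 1 if person i gets their own umbrella. For each i, P(Xᵢ=1) = 1/11.
By linearity of expectation, E[X₁+…+X_7] = 7·(1/11) = 7/11.

7/11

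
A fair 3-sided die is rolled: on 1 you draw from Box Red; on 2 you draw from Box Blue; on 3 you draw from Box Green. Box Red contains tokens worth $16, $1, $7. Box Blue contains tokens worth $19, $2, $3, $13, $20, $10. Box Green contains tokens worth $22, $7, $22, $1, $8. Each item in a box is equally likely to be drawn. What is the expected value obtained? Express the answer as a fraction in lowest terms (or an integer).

187/18 dollars

E[X | Box Red] = (16 + 1 + 7)/3 = 8
E[X | Box Blue] = (19 + 2 + 3 + 13 + 20 + 10)/6 = 67/6
E[X | Box Green] = (22 + 7 + 22 + 1 + 8)/5 = 12
E[X] = (1/3)·8 + (1/3)·67/6 + (1/3)·12 = 187/18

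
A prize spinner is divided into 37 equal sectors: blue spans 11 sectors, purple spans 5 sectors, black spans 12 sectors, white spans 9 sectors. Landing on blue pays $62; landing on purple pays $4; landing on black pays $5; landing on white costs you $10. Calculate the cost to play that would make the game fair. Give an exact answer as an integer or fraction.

E[payout] = (11/37)·62 + (5/37)·4 + (12/37)·5 + (9/37)·(-10) = 672/37
Fair fee = E[payout] = 672/37

672/37 dollars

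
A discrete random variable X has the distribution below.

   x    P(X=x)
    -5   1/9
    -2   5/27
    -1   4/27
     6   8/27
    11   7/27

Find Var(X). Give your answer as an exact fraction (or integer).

E[X] = (1/9)·(-5) + (5/27)·(-2) + (4/27)·(-1) + (8/27)·6 + (7/27)·11 = 32/9
E[X²] = (1/9)·25 + (5/27)·4 + (4/27)·1 + (8/27)·36 + (7/27)·121 = 1234/27
Var(X) = 1234/27 − (32/9)² = 2678/81

2678/81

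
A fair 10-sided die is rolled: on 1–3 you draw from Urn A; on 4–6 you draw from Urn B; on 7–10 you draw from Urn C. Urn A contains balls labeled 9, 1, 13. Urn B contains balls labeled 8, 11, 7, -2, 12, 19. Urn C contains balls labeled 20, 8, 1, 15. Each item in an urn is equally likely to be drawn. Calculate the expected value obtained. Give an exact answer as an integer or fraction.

E[X | Urn A] = (9 + 1 + 13)/3 = 23/3
E[X | Urn B] = (8 + 11 + 7 − 2 + 12 + 19)/6 = 55/6
E[X | Urn C] = (20 + 8 + 1 + 15)/4 = 11
E[X] = (3/10)·23/3 + (3/10)·55/6 + (2/5)·11 = 189/20

189/20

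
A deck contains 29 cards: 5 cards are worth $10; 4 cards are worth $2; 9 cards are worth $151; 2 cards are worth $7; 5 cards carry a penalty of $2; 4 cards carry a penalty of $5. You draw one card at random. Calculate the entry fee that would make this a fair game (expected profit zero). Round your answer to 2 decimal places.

$48.31

E[payout] = (5/29)·10 + (4/29)·2 + (9/29)·151 + (2/29)·7 + (5/29)·(-2) + (4/29)·(-5) = 1401/29
Fair fee = E[payout] = 1401/29 ≈ $48.31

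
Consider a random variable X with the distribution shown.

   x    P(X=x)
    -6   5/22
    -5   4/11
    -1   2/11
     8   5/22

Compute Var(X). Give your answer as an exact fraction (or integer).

3583/121

E[X] = (5/22)·(-6) + (4/11)·(-5) + (2/11)·(-1) + (5/22)·8 = -17/11
E[X²] = (5/22)·36 + (4/11)·25 + (2/11)·1 + (5/22)·64 = 32
Var(X) = 32 − (-17/11)² = 3583/121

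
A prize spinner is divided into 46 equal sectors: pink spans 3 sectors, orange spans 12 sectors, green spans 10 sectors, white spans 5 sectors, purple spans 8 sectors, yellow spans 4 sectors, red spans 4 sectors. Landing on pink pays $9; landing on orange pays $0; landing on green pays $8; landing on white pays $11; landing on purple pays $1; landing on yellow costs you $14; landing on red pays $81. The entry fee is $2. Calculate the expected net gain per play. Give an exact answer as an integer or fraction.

173/23 dollars

E[payout] = (3/46)·9 + (12/46)·0 + (10/46)·8 + (5/46)·11 + (8/46)·1 + (4/46)·(-14) + (4/46)·81 = 219/23
Expected profit = 219/23 − 2 = 173/23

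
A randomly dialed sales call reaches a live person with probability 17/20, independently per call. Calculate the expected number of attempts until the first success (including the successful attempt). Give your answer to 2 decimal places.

For a geometric distribution, E[trials] = 1/p = 1/(17/20) = 20/17.
≈ 1.18

1.18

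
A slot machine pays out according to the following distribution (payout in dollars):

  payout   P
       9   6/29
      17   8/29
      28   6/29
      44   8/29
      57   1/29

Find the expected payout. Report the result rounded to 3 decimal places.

$26.448

E[X] = (6/29)·9 + (8/29)·17 + (6/29)·28 + (8/29)·44 + (1/29)·57
     = 767/29 ≈ 26.448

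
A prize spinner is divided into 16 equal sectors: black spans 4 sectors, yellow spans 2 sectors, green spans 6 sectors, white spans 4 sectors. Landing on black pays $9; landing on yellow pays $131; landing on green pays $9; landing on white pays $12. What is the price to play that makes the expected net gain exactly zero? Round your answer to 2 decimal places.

E[payout] = (4/16)·9 + (2/16)·131 + (6/16)·9 + (4/16)·12 = 25
Fair fee = E[payout] = 25 ≈ $25.00

$25.00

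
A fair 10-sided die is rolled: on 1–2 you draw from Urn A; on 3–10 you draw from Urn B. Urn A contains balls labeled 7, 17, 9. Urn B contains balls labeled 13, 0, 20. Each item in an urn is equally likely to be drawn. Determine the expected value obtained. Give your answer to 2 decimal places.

E[X | Urn A] = (7 + 17 + 9)/3 = 11
E[X | Urn B] = (13 + 0 + 20)/3 = 11
E[X] = (1/5)·11 + (4/5)·11 = 11 ≈ 11.00

11.00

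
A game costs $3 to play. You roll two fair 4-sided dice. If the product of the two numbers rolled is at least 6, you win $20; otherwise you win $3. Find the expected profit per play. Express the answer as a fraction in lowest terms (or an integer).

17/2 dollars

E[payout] = (1/2)·3 + (1/2)·20 = 23/2
Expected profit = 23/2 − 3 = 17/2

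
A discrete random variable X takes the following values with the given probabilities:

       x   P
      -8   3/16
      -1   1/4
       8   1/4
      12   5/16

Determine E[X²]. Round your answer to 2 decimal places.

E[X²] = (3/16)·64 + (1/4)·1 + (1/4)·64 + (5/16)·144
     = 293/4 ≈ 73.25

73.25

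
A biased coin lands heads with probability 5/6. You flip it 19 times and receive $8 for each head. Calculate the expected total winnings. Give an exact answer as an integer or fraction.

E[#heads] = 19·5/6 = 95/6 (linearity over flips).
E[winnings] = 8·95/6 = 380/3.

380/3 dollars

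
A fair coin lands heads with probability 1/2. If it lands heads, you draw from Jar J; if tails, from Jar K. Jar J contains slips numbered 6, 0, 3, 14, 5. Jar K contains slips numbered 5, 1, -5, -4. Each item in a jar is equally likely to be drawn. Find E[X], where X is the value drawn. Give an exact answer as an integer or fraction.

E[X | Jar J] = (6 + 0 + 3 + 14 + 5)/5 = 28/5
E[X | Jar K] = (5 + 1 − 5 − 4)/4 = -3/4
E[X] = (1/2)·28/5 + (1/2)·(-3/4) = 97/40

97/40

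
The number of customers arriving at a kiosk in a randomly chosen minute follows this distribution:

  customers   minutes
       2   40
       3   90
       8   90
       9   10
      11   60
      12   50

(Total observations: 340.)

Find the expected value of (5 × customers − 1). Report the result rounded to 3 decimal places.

Total = 340, so P(customers=2) = 40/340, etc.
E[5x-1] = (2/17)·9 + (9/34)·14 + (9/34)·39 + (1/34)·44 + (3/17)·54 + (5/34)·59
     = 588/17 ≈ 34.588

34.588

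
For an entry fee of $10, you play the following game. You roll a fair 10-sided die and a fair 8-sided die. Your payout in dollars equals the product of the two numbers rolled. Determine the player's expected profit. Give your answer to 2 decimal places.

Distribution of the product of the two numbers rolled: 1 w.p. 1/80, 2 w.p. 1/40, 3 w.p. 1/40, 4 w.p. 3/80, 5 w.p. 1/40, 6 w.p. 1/20, …
E[payout] = (1/80)·1 + (1/40)·2 + (1/40)·3 + (3/80)·4 + (1/40)·5 + (1/20)·6 + (1/40)·7 + (1/20)·8 + (1/40)·9 + (3/80)·10 + (1/20)·12 + (1/40)·14 + (1/40)·15 + (3/80)·16 + (3/80)·18 + (3/80)·20 + (1/40)·21 + (1/20)·24 + (1/80)·25 + (1/80)·27 + (1/40)·28 + (3/80)·30 + (1/40)·32 + (1/40)·35 + (1/40)·36 + (3/80)·40 + (1/40)·42 + (1/80)·45 + (1/40)·48 + (1/80)·49 + (1/80)·50 + (1/80)·54 + (1/40)·56 + (1/80)·60 + (1/80)·63 + (1/80)·64 + (1/80)·70 + (1/80)·72 + (1/80)·80 = 99/4
Expected profit = 99/4 − 10 = 59/4 ≈ $14.75

$14.75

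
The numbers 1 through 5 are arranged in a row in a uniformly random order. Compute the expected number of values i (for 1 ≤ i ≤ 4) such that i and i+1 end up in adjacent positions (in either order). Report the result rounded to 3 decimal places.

For each i ∈ {1,…,4}, let Xᵢ = 1 if i and i+1 are adjacent. P(Xᵢ=1) = 2·(5−1)!/5! = 2/5.
By linearity, E[ΣXᵢ] = (4)·(2/5) = 8/5.
≈ 1.600

1.600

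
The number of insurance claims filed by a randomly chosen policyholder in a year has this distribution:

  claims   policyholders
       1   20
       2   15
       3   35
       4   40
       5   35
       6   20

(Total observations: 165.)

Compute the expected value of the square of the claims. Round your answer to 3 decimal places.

Total = 165, so P(claims=1) = 20/165, etc.
E[X²] = (4/33)·1 + (1/11)·4 + (7/33)·9 + (8/33)·16 + (7/33)·25 + (4/33)·36
     = 526/33 ≈ 15.939

15.939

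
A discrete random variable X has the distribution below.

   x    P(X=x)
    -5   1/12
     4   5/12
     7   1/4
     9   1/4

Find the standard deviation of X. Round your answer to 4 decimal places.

E[X] = 21/4, E[X²] = 165/4
Var(X) = E[X²] − (E[X])² = 165/4 − 441/16 = 219/16
SD(X) = √(219/16) ≈ 3.6997

3.6997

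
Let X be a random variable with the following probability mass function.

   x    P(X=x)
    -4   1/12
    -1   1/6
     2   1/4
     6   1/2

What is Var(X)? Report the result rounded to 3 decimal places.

E[X] = (1/12)·(-4) + (1/6)·(-1) + (1/4)·2 + (1/2)·6 = 3
E[X²] = (1/12)·16 + (1/6)·1 + (1/4)·4 + (1/2)·36 = 41/2
Var(X) = 41/2 − (3)² = 23/2 ≈ 11.500

11.500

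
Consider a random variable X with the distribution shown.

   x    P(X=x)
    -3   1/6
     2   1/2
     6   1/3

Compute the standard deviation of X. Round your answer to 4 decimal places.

E[X] = 5/2, E[X²] = 31/2
Var(X) = E[X²] − (E[X])² = 31/2 − 25/4 = 37/4
SD(X) = √(37/4) ≈ 3.0414

3.0414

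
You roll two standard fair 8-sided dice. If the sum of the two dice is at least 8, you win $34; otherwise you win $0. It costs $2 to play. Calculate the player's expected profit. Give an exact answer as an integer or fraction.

667/32 dollars

E[payout] = (21/64)·0 + (43/64)·34 = 731/32
Expected profit = 731/32 − 2 = 667/32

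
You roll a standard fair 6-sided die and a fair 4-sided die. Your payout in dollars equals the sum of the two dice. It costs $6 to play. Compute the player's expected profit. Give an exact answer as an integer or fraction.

Distribution of the sum of the two dice: 2 w.p. 1/24, 3 w.p. 1/12, 4 w.p. 1/8, 5 w.p. 1/6, 6 w.p. 1/6, 7 w.p. 1/6, …
E[payout] = (1/24)·2 + (1/12)·3 + (1/8)·4 + (1/6)·5 + (1/6)·6 + (1/6)·7 + (1/8)·8 + (1/12)·9 + (1/24)·10 = 6
Expected profit = 6 − 6 = 0

$0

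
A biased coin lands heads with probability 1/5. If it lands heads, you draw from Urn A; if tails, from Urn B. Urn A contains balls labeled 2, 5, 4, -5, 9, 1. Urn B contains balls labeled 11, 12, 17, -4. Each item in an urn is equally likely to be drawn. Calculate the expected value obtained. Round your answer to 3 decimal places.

E[X | Urn A] = (2 + 5 + 4 − 5 + 9 + 1)/6 = 8/3
E[X | Urn B] = (11 + 12 + 17 − 4)/4 = 9
E[X] = (1/5)·8/3 + (4/5)·9 = 116/15 ≈ 7.733

7.733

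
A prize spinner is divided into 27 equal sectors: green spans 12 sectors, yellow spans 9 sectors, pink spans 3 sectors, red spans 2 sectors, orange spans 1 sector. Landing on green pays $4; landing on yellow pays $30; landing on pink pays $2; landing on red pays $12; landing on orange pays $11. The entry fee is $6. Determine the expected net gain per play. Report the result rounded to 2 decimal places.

$7.30

E[payout] = (12/27)·4 + (9/27)·30 + (3/27)·2 + (2/27)·12 + (1/27)·11 = 359/27
Expected profit = 359/27 − 6 = 197/27 ≈ $7.30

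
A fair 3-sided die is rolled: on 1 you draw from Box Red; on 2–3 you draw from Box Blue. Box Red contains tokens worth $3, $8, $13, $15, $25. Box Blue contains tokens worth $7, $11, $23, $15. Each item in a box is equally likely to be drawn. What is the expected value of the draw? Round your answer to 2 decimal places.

E[X | Box Red] = (3 + 8 + 13 + 15 + 25)/5 = 64/5
E[X | Box Blue] = (7 + 11 + 23 + 15)/4 = 14
E[X] = (1/3)·64/5 + (2/3)·14 = 68/5 ≈ 13.60

$13.60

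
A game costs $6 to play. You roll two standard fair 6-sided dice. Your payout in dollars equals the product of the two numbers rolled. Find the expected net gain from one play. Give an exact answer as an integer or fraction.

Distribution of the product of the two numbers rolled: 1 w.p. 1/36, 2 w.p. 1/18, 3 w.p. 1/18, 4 w.p. 1/12, 5 w.p. 1/18, 6 w.p. 1/9, …
E[payout] = (1/36)·1 + (1/18)·2 + (1/18)·3 + (1/12)·4 + (1/18)·5 + (1/9)·6 + (1/18)·8 + (1/36)·9 + (1/18)·10 + (1/9)·12 + (1/18)·15 + (1/36)·16 + (1/18)·18 + (1/18)·20 + (1/18)·24 + (1/36)·25 + (1/18)·30 + (1/36)·36 = 49/4
Expected profit = 49/4 − 6 = 25/4

25/4 dollars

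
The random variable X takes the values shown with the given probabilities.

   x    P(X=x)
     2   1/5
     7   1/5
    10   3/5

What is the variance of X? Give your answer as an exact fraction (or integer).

244/25

E[X] = (1/5)·2 + (1/5)·7 + (3/5)·10 = 39/5
E[X²] = (1/5)·4 + (1/5)·49 + (3/5)·100 = 353/5
Var(X) = 353/5 − (39/5)² = 244/25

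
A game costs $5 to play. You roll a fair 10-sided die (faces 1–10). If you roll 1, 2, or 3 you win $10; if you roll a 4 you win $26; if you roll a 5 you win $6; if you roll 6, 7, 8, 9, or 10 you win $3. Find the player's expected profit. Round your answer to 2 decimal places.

$2.70

E[payout] = (1/2)·3 + (1/10)·6 + (3/10)·10 + (1/10)·26 = 77/10
Expected profit = 77/10 − 5 = 27/10 ≈ $2.70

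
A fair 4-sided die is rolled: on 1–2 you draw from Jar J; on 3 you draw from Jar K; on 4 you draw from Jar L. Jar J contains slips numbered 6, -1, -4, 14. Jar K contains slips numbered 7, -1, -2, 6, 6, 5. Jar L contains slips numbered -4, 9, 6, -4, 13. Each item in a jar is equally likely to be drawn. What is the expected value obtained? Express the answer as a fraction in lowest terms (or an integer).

15/4

E[X | Jar J] = (6 − 1 − 4 + 14)/4 = 15/4
E[X | Jar K] = (7 − 1 − 2 + 6 + 6 + 5)/6 = 7/2
E[X | Jar L] = (-4 + 9 + 6 − 4 + 13)/5 = 4
E[X] = (1/2)·15/4 + (1/4)·7/2 + (1/4)·4 = 15/4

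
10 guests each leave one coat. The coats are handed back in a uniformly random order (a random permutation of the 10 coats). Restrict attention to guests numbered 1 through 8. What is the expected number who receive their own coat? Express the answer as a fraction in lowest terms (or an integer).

Let Xᵢ = 1 if person i gets their own coat. For each i, P(Xᵢ=1) = 1/10.
By linearity of expectation, E[X₁+…+X_8] = 8·(1/10) = 4/5.

4/5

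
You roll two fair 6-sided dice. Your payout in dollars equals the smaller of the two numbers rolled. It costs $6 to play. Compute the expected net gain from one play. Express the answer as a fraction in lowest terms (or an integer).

Distribution of the smaller of the two numbers rolled: 1 w.p. 11/36, 2 w.p. 1/4, 3 w.p. 7/36, 4 w.p. 5/36, 5 w.p. 1/12, 6 w.p. 1/36
E[payout] = (11/36)·1 + (1/4)·2 + (7/36)·3 + (5/36)·4 + (1/12)·5 + (1/36)·6 = 91/36
Expected profit = 91/36 − 6 = -125/36

-125/36 dollars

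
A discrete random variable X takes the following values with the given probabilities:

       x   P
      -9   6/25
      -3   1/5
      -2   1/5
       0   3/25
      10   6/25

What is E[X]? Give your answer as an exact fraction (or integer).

-19/25

E[X] = (6/25)·(-9) + (1/5)·(-3) + (1/5)·(-2) + (3/25)·0 + (6/25)·10
     = -19/25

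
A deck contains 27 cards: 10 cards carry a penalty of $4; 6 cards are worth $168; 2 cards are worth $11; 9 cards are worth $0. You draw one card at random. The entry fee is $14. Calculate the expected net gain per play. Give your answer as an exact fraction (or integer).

68/3 dollars

E[payout] = (10/27)·(-4) + (6/27)·168 + (2/27)·11 + (9/27)·0 = 110/3
Expected profit = 110/3 − 14 = 68/3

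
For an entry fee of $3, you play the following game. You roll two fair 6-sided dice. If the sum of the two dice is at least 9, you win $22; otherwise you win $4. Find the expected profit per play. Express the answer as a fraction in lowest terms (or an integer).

$6

E[payout] = (13/18)·4 + (5/18)·22 = 9
Expected profit = 9 − 3 = 6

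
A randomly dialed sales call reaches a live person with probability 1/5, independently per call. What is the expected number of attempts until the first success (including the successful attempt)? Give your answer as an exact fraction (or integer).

5

For a geometric distribution, E[trials] = 1/p = 1/(1/5) = 5.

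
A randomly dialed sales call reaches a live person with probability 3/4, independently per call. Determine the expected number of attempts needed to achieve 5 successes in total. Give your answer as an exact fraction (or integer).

20/3

By linearity (sum of 5 independent geometric waits), E[trials] = 5/p = 5/(3/4) = 20/3.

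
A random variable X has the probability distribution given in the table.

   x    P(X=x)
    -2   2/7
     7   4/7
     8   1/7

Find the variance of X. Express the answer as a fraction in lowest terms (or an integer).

852/49

E[X] = (2/7)·(-2) + (4/7)·7 + (1/7)·8 = 32/7
E[X²] = (2/7)·4 + (4/7)·49 + (1/7)·64 = 268/7
Var(X) = 268/7 − (32/7)² = 852/49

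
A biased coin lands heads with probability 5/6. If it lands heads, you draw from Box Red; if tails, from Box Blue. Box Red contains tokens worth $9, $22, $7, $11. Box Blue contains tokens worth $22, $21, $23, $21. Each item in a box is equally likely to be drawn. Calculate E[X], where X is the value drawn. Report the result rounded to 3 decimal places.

E[X | Box Red] = (9 + 22 + 7 + 11)/4 = 49/4
E[X | Box Blue] = (22 + 21 + 23 + 21)/4 = 87/4
E[X] = (5/6)·49/4 + (1/6)·87/4 = 83/6 ≈ 13.833

$13.833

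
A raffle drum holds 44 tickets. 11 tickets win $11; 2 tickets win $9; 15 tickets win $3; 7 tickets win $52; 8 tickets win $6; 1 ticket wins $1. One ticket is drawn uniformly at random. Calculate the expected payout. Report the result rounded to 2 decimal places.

$13.57

E[payout] = (11/44)·11 + (2/44)·9 + (15/44)·3 + (7/44)·52 + (8/44)·6 + (1/44)·1 = 597/44
≈ $13.57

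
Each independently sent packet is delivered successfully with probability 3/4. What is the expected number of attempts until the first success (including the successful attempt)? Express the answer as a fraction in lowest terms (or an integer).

4/3

For a geometric distribution, E[trials] = 1/p = 1/(3/4) = 4/3.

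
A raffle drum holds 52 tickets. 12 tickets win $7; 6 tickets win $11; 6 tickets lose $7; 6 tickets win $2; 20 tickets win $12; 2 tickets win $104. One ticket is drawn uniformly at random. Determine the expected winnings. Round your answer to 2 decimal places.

E[payout] = (12/52)·7 + (6/52)·11 + (6/52)·(-7) + (6/52)·2 + (20/52)·12 + (2/52)·104 = 142/13
≈ $10.92

$10.92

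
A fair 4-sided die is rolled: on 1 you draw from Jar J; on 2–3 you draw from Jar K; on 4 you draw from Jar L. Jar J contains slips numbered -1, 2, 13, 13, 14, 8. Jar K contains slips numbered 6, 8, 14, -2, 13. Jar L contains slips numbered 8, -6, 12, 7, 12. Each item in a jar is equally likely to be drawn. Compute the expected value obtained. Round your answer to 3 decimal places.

E[X | Jar J] = (-1 + 2 + 13 + 13 + 14 + 8)/6 = 49/6
E[X | Jar K] = (6 + 8 + 14 − 2 + 13)/5 = 39/5
E[X | Jar L] = (8 − 6 + 12 + 7 + 12)/5 = 33/5
E[X] = (1/4)·49/6 + (1/2)·39/5 + (1/4)·33/5 = 911/120 ≈ 7.592

7.592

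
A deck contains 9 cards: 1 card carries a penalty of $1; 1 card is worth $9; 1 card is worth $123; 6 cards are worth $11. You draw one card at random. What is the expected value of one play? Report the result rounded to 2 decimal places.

E[payout] = (1/9)·(-1) + (1/9)·9 + (1/9)·123 + (6/9)·11 = 197/9
≈ $21.89

$21.89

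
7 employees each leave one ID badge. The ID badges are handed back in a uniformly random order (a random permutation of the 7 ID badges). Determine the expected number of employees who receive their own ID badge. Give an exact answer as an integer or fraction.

1

Let Xᵢ = 1 if person i gets their own ID badge. For each i, P(Xᵢ=1) = 1/7.
By linearity of expectation, E[X₁+…+X_7] = 7·(1/7) = 1.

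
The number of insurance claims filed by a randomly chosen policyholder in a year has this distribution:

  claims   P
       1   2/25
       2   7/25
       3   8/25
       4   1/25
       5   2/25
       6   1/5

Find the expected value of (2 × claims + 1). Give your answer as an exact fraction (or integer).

E[2x+1] = (2/25)·3 + (7/25)·5 + (8/25)·7 + (1/25)·9 + (2/25)·11 + (1/5)·13
     = 193/25

193/25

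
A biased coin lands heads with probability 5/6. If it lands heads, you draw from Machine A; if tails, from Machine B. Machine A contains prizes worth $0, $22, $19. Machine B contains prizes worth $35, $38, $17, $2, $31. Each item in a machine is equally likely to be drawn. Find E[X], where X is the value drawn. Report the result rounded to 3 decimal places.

E[X | Machine A] = (0 + 22 + 19)/3 = 41/3
E[X | Machine B] = (35 + 38 + 17 + 2 + 31)/5 = 123/5
E[X] = (5/6)·41/3 + (1/6)·123/5 = 697/45 ≈ 15.489

$15.489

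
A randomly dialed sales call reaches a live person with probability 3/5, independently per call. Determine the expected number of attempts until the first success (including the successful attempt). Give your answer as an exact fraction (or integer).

5/3

For a geometric distribution, E[trials] = 1/p = 1/(3/5) = 5/3.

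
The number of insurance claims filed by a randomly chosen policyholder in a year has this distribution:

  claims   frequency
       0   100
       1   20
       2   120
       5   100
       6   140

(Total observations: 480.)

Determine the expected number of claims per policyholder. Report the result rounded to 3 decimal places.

3.333

Total = 480, so P(claims=0) = 100/480, etc.
E[X] = (5/24)·0 + (1/24)·1 + (1/4)·2 + (5/24)·5 + (7/24)·6
     = 10/3 ≈ 3.333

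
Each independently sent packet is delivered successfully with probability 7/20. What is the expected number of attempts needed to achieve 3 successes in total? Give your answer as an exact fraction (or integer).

60/7

By linearity (sum of 3 independent geometric waits), E[trials] = 3/p = 3/(7/20) = 60/7.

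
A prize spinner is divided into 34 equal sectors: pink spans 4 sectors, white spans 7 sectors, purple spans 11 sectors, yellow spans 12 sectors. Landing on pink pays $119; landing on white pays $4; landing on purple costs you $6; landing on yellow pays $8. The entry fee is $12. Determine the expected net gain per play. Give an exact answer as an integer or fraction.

E[payout] = (4/34)·119 + (7/34)·4 + (11/34)·(-6) + (12/34)·8 = 267/17
Expected profit = 267/17 − 12 = 63/17

63/17 dollars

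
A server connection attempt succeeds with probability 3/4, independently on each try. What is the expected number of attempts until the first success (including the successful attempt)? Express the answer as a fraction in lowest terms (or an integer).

4/3

For a geometric distribution, E[trials] = 1/p = 1/(3/4) = 4/3.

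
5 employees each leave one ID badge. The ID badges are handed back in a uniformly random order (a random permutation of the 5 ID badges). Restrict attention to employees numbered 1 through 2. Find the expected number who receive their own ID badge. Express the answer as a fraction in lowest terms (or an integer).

2/5

Let Xᵢ = 1 if person i gets their own ID badge. For each i, P(Xᵢ=1) = 1/5.
By linearity of expectation, E[X₁+…+X_2] = 2·(1/5) = 2/5.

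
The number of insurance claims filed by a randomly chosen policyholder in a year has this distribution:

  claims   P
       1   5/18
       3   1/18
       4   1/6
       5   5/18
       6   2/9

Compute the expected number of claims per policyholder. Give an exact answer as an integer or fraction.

23/6

E[X] = (5/18)·1 + (1/18)·3 + (1/6)·4 + (5/18)·5 + (2/9)·6
     = 23/6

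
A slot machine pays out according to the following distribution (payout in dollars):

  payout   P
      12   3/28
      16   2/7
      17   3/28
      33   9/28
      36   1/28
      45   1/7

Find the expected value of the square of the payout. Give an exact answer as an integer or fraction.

5636/7

E[X²] = (3/28)·144 + (2/7)·256 + (3/28)·289 + (9/28)·1089 + (1/28)·1296 + (1/7)·2025
     = 5636/7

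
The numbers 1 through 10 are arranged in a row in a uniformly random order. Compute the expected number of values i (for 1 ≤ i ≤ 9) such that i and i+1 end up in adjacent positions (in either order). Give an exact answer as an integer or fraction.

9/5

For each i ∈ {1,…,9}, let Xᵢ = 1 if i and i+1 are adjacent. P(Xᵢ=1) = 2·(10−1)!/10! = 2/10.
By linearity, E[ΣXᵢ] = (9)·(2/10) = 9/5.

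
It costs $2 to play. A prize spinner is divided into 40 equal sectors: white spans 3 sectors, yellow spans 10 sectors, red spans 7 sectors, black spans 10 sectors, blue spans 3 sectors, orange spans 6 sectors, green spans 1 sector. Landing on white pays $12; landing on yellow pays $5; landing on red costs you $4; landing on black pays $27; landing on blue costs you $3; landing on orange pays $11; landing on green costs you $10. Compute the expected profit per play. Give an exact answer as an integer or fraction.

59/8 dollars

E[payout] = (3/40)·12 + (10/40)·5 + (7/40)·(-4) + (10/40)·27 + (3/40)·(-3) + (6/40)·11 + (1/40)·(-10) = 75/8
Expected profit = 75/8 − 2 = 59/8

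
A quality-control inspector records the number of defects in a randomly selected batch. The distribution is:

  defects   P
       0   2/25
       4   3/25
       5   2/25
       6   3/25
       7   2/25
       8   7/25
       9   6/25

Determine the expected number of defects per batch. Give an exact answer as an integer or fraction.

E[X] = (2/25)·0 + (3/25)·4 + (2/25)·5 + (3/25)·6 + (2/25)·7 + (7/25)·8 + (6/25)·9
     = 164/25

164/25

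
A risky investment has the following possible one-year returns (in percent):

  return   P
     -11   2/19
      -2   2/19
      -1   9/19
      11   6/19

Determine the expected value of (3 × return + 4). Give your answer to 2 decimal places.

E[3x+4] = (2/19)·(-29) + (2/19)·(-2) + (9/19)·1 + (6/19)·37
     = 169/19 ≈ 8.89

8.89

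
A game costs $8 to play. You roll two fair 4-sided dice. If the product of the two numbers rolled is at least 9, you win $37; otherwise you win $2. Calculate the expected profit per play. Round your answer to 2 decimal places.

E[payout] = (3/4)·2 + (1/4)·37 = 43/4
Expected profit = 43/4 − 8 = 11/4 ≈ $2.75

$2.75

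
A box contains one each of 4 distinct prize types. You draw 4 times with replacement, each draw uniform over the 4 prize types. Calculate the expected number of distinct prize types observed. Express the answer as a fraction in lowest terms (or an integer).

Let Xⱼ=1 if type j appears at least once. P(Xⱼ=1) = 1 − ((4−1)/4)^4 = 175/256.
E[#distinct] = 4·175/256 = 175/64.

175/64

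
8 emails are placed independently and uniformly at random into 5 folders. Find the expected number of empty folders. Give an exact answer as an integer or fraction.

Let Xⱼ=1 if folder j is empty. P(Xⱼ=1) = ((5-1)/5)^8 = 65536/390625.
By linearity, E[#empty] = 5·65536/390625 = 65536/78125.

65536/78125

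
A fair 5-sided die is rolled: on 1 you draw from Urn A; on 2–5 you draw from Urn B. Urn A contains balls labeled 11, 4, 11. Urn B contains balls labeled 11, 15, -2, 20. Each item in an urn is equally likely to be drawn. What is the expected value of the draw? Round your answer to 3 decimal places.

E[X | Urn A] = (11 + 4 + 11)/3 = 26/3
E[X | Urn B] = (11 + 15 − 2 + 20)/4 = 11
E[X] = (1/5)·26/3 + (4/5)·11 = 158/15 ≈ 10.533

10.533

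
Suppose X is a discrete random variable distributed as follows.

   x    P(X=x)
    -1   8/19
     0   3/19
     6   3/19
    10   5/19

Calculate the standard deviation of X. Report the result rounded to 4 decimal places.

4.7380

E[X] = 60/19, E[X²] = 616/19
Var(X) = E[X²] − (E[X])² = 616/19 − 3600/361 = 8104/361
SD(X) = √(8104/361) ≈ 4.7380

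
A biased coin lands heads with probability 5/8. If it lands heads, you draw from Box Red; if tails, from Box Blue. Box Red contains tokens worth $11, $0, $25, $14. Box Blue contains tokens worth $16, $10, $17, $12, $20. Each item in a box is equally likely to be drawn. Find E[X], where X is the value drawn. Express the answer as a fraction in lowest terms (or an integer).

215/16 dollars

E[X | Box Red] = (11 + 0 + 25 + 14)/4 = 25/2
E[X | Box Blue] = (16 + 10 + 17 + 12 + 20)/5 = 15
E[X] = (5/8)·25/2 + (3/8)·15 = 215/16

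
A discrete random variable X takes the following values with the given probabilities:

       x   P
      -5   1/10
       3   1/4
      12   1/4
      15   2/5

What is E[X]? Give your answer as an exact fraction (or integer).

E[X] = (1/10)·(-5) + (1/4)·3 + (1/4)·12 + (2/5)·15
     = 37/4

37/4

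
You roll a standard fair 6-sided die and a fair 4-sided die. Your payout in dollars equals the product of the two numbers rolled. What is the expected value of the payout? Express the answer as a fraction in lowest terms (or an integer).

35/4 dollars

Distribution of the product of the two numbers rolled: 1 w.p. 1/24, 2 w.p. 1/12, 3 w.p. 1/12, 4 w.p. 1/8, 5 w.p. 1/24, 6 w.p. 1/8, …
E[payout] = (1/24)·1 + (1/12)·2 + (1/12)·3 + (1/8)·4 + (1/24)·5 + (1/8)·6 + (1/12)·8 + (1/24)·9 + (1/24)·10 + (1/8)·12 + (1/24)·15 + (1/24)·16 + (1/24)·18 + (1/24)·20 + (1/24)·24 = 35/4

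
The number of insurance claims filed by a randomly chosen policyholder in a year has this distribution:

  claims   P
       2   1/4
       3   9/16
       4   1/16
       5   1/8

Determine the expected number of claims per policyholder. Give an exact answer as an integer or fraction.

E[X] = (1/4)·2 + (9/16)·3 + (1/16)·4 + (1/8)·5
     = 49/16

49/16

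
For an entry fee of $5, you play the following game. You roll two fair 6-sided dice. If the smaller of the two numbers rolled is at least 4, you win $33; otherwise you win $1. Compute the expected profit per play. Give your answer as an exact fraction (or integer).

$4

E[payout] = (3/4)·1 + (1/4)·33 = 9
Expected profit = 9 − 5 = 4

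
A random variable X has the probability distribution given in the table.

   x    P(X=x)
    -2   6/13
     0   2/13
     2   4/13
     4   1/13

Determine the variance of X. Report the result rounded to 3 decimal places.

E[X] = (6/13)·(-2) + (2/13)·0 + (4/13)·2 + (1/13)·4 = 0
E[X²] = (6/13)·4 + (2/13)·0 + (4/13)·4 + (1/13)·16 = 56/13
Var(X) = 56/13 − (0)² = 56/13 ≈ 4.308

4.308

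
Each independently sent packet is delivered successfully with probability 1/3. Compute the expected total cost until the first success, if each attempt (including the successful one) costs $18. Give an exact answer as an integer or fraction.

E[#attempts] = 1/p = 3; E[cost] = 18·3 = 54.

$54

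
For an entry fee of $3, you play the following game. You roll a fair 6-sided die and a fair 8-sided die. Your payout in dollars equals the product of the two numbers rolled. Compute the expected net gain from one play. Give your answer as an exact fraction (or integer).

Distribution of the product of the two numbers rolled: 1 w.p. 1/48, 2 w.p. 1/24, 3 w.p. 1/24, 4 w.p. 1/16, 5 w.p. 1/24, 6 w.p. 1/12, …
E[payout] = (1/48)·1 + (1/24)·2 + (1/24)·3 + (1/16)·4 + (1/24)·5 + (1/12)·6 + (1/48)·7 + (1/16)·8 + (1/48)·9 + (1/24)·10 + (1/12)·12 + (1/48)·14 + (1/24)·15 + (1/24)·16 + (1/24)·18 + (1/24)·20 + (1/48)·21 + (1/16)·24 + (1/48)·25 + (1/48)·28 + (1/24)·30 + (1/48)·32 + (1/48)·35 + (1/48)·36 + (1/48)·40 + (1/48)·42 + (1/48)·48 = 63/4
Expected profit = 63/4 − 3 = 51/4

51/4 dollars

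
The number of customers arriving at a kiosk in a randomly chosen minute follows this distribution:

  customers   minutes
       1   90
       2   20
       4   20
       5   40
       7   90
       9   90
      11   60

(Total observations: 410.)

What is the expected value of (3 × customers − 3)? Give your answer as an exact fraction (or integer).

630/41

Total = 410, so P(customers=1) = 90/410, etc.
E[3x-3] = (9/41)·0 + (2/41)·3 + (2/41)·9 + (4/41)·12 + (9/41)·18 + (9/41)·24 + (6/41)·30
     = 630/41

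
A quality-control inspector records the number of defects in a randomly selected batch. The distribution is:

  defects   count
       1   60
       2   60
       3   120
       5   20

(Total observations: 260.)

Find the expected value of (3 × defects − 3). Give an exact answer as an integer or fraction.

57/13

Total = 260, so P(defects=1) = 60/260, etc.
E[3x-3] = (3/13)·0 + (3/13)·3 + (6/13)·6 + (1/13)·12
     = 57/13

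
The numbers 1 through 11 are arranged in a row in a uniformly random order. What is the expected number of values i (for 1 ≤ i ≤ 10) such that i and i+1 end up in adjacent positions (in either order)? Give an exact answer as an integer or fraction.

For each i ∈ {1,…,10}, let Xᵢ = 1 if i and i+1 are adjacent. P(Xᵢ=1) = 2·(11−1)!/11! = 2/11.
By linearity, E[ΣXᵢ] = (10)·(2/11) = 20/11.

20/11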